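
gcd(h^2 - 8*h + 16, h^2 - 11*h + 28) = h - 4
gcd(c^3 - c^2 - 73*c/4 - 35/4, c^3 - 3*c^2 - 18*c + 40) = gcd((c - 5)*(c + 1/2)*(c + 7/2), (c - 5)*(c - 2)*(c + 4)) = c - 5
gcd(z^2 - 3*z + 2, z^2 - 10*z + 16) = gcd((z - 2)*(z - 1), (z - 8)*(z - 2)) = z - 2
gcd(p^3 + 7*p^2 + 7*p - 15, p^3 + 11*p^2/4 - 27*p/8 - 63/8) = p + 3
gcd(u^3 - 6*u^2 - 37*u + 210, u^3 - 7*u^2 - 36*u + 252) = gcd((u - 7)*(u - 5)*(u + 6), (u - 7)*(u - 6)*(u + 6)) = u^2 - u - 42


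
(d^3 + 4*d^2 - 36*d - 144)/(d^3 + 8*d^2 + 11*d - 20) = (d^2 - 36)/(d^2 + 4*d - 5)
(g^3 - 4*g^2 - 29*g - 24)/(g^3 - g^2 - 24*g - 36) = (g^2 - 7*g - 8)/(g^2 - 4*g - 12)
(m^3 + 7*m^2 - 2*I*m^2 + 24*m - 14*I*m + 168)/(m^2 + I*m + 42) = (m^2 + m*(7 + 4*I) + 28*I)/(m + 7*I)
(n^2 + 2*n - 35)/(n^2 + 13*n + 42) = (n - 5)/(n + 6)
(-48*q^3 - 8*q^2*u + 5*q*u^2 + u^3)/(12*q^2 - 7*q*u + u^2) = (-16*q^2 - 8*q*u - u^2)/(4*q - u)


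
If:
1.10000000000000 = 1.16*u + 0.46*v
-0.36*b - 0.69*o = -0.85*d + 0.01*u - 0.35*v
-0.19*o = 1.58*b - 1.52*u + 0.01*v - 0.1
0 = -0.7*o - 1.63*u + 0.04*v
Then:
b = 1.24109091475962 - 0.505735174908025*v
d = 0.165345542843938*v - 1.2556857487648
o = 0.980541871921182*v - 2.20812807881773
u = 0.948275862068966 - 0.396551724137931*v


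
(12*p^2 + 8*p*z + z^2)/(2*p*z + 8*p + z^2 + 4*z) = (6*p + z)/(z + 4)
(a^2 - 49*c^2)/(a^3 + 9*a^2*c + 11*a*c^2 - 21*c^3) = (a - 7*c)/(a^2 + 2*a*c - 3*c^2)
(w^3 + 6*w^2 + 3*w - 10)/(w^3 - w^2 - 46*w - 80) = (w - 1)/(w - 8)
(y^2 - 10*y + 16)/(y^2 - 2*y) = (y - 8)/y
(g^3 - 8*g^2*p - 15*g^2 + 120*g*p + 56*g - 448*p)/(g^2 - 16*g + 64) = (g^2 - 8*g*p - 7*g + 56*p)/(g - 8)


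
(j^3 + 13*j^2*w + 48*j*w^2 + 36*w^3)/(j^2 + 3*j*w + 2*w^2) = (j^2 + 12*j*w + 36*w^2)/(j + 2*w)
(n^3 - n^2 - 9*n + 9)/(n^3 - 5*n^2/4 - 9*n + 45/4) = 4*(n - 1)/(4*n - 5)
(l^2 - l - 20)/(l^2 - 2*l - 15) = (l + 4)/(l + 3)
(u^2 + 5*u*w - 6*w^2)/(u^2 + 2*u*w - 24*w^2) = (u - w)/(u - 4*w)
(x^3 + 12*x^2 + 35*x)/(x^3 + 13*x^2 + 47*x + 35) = x/(x + 1)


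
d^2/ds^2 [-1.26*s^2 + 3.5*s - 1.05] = -2.52000000000000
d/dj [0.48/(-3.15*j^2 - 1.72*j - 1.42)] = (3.024*j + 0.8256)/(3.15*j^2 + 1.72*j + 1.42)^2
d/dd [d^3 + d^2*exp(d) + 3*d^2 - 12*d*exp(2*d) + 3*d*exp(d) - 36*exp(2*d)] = d^2*exp(d) + 3*d^2 - 24*d*exp(2*d) + 5*d*exp(d) + 6*d - 84*exp(2*d) + 3*exp(d)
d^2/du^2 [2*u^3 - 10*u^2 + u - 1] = 12*u - 20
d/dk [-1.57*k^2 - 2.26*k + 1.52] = -3.14*k - 2.26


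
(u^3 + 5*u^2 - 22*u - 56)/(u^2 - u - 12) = (u^2 + 9*u + 14)/(u + 3)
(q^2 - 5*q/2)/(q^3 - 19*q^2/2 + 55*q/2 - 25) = q/(q^2 - 7*q + 10)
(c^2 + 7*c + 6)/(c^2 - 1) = (c + 6)/(c - 1)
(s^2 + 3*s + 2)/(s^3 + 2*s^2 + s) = (s + 2)/(s*(s + 1))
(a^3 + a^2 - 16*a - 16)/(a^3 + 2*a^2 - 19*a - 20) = (a + 4)/(a + 5)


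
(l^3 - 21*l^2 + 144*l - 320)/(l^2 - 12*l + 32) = (l^2 - 13*l + 40)/(l - 4)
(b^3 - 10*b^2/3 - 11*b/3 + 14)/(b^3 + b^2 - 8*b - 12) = (b - 7/3)/(b + 2)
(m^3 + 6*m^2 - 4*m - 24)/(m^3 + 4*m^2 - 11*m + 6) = (m^2 - 4)/(m^2 - 2*m + 1)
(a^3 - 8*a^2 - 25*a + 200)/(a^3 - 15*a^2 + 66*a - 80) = (a + 5)/(a - 2)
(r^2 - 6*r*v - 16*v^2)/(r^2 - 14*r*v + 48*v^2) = (r + 2*v)/(r - 6*v)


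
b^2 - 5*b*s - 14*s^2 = (b - 7*s)*(b + 2*s)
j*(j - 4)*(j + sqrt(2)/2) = j^3 - 4*j^2 + sqrt(2)*j^2/2 - 2*sqrt(2)*j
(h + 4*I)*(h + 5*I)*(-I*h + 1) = -I*h^3 + 10*h^2 + 29*I*h - 20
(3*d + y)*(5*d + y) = 15*d^2 + 8*d*y + y^2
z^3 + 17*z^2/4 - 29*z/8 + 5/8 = (z - 1/2)*(z - 1/4)*(z + 5)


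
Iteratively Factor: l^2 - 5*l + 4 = (l - 4)*(l - 1)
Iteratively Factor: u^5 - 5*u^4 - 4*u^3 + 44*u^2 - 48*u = (u + 3)*(u^4 - 8*u^3 + 20*u^2 - 16*u) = (u - 2)*(u + 3)*(u^3 - 6*u^2 + 8*u) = (u - 2)^2*(u + 3)*(u^2 - 4*u) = (u - 4)*(u - 2)^2*(u + 3)*(u)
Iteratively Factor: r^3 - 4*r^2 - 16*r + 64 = (r - 4)*(r^2 - 16) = (r - 4)^2*(r + 4)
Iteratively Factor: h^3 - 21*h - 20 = (h + 1)*(h^2 - h - 20) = (h + 1)*(h + 4)*(h - 5)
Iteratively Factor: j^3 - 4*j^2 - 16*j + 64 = (j - 4)*(j^2 - 16) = (j - 4)^2*(j + 4)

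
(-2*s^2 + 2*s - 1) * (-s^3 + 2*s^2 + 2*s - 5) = 2*s^5 - 6*s^4 + s^3 + 12*s^2 - 12*s + 5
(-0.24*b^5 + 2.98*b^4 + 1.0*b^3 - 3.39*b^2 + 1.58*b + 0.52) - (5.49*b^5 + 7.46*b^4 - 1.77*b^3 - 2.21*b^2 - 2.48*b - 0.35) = -5.73*b^5 - 4.48*b^4 + 2.77*b^3 - 1.18*b^2 + 4.06*b + 0.87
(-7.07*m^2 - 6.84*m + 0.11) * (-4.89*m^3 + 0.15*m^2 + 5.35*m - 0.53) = 34.5723*m^5 + 32.3871*m^4 - 39.3884*m^3 - 32.8304*m^2 + 4.2137*m - 0.0583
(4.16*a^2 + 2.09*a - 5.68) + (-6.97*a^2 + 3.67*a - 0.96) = -2.81*a^2 + 5.76*a - 6.64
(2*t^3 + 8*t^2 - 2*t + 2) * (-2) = -4*t^3 - 16*t^2 + 4*t - 4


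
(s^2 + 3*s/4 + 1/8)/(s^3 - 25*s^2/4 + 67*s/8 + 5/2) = (2*s + 1)/(2*s^2 - 13*s + 20)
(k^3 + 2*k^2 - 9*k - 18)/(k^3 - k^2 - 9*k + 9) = (k + 2)/(k - 1)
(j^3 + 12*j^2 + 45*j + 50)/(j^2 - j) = (j^3 + 12*j^2 + 45*j + 50)/(j*(j - 1))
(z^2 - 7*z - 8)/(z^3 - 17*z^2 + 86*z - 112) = (z + 1)/(z^2 - 9*z + 14)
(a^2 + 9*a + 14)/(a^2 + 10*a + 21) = (a + 2)/(a + 3)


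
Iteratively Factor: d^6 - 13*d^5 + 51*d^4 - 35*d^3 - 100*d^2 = (d - 5)*(d^5 - 8*d^4 + 11*d^3 + 20*d^2) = d*(d - 5)*(d^4 - 8*d^3 + 11*d^2 + 20*d) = d^2*(d - 5)*(d^3 - 8*d^2 + 11*d + 20) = d^2*(d - 5)*(d + 1)*(d^2 - 9*d + 20) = d^2*(d - 5)^2*(d + 1)*(d - 4)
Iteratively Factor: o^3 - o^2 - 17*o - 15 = (o + 1)*(o^2 - 2*o - 15) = (o - 5)*(o + 1)*(o + 3)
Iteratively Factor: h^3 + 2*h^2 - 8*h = (h + 4)*(h^2 - 2*h) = h*(h + 4)*(h - 2)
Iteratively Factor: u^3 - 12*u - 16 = (u - 4)*(u^2 + 4*u + 4) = (u - 4)*(u + 2)*(u + 2)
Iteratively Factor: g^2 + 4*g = (g)*(g + 4)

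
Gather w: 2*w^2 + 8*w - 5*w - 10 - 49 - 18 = 2*w^2 + 3*w - 77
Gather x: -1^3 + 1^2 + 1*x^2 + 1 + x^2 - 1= 2*x^2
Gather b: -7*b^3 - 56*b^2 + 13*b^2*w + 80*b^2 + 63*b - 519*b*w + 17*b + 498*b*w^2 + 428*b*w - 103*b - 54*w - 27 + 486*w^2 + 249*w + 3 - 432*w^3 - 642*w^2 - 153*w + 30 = -7*b^3 + b^2*(13*w + 24) + b*(498*w^2 - 91*w - 23) - 432*w^3 - 156*w^2 + 42*w + 6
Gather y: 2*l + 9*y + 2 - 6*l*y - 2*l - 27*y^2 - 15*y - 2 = -27*y^2 + y*(-6*l - 6)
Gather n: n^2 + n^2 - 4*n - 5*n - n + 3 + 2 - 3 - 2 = 2*n^2 - 10*n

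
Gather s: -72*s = -72*s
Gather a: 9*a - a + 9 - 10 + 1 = 8*a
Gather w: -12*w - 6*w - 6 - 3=-18*w - 9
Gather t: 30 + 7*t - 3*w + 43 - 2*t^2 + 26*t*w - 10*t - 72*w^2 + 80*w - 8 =-2*t^2 + t*(26*w - 3) - 72*w^2 + 77*w + 65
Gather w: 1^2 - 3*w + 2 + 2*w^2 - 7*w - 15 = 2*w^2 - 10*w - 12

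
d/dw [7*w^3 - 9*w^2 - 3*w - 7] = 21*w^2 - 18*w - 3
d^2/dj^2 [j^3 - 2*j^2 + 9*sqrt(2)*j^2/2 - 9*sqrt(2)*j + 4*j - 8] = 6*j - 4 + 9*sqrt(2)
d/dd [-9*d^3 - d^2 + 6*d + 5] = -27*d^2 - 2*d + 6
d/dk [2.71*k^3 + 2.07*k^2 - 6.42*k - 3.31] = 8.13*k^2 + 4.14*k - 6.42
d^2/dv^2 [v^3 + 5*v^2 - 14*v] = 6*v + 10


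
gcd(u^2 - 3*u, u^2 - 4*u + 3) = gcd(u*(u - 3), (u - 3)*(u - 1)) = u - 3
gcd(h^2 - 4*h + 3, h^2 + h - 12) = h - 3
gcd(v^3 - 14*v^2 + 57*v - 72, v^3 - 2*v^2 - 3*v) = v - 3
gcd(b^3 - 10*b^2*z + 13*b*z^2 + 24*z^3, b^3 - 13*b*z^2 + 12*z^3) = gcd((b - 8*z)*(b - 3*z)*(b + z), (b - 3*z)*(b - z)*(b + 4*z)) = -b + 3*z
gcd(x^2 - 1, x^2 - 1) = x^2 - 1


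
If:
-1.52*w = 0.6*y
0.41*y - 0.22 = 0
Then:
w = -0.21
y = 0.54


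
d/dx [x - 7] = 1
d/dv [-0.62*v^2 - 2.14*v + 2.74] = -1.24*v - 2.14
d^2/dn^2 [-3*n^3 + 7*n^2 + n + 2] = 14 - 18*n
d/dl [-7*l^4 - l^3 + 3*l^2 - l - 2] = -28*l^3 - 3*l^2 + 6*l - 1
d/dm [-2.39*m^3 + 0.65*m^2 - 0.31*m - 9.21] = -7.17*m^2 + 1.3*m - 0.31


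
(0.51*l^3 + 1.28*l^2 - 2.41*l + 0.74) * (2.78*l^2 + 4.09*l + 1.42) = 1.4178*l^5 + 5.6443*l^4 - 0.7404*l^3 - 5.9821*l^2 - 0.3956*l + 1.0508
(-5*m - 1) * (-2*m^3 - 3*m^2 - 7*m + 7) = 10*m^4 + 17*m^3 + 38*m^2 - 28*m - 7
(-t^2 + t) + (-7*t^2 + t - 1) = -8*t^2 + 2*t - 1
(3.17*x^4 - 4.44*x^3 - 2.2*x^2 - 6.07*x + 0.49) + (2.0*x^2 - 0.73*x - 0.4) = 3.17*x^4 - 4.44*x^3 - 0.2*x^2 - 6.8*x + 0.09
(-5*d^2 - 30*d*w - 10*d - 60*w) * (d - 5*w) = -5*d^3 - 5*d^2*w - 10*d^2 + 150*d*w^2 - 10*d*w + 300*w^2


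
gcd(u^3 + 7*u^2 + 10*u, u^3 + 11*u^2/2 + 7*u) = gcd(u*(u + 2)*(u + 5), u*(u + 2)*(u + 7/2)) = u^2 + 2*u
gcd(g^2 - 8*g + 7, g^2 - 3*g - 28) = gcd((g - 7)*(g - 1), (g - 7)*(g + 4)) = g - 7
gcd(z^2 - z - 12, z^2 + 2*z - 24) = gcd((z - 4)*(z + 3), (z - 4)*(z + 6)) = z - 4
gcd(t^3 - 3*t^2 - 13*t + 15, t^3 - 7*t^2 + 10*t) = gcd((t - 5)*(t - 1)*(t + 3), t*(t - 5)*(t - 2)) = t - 5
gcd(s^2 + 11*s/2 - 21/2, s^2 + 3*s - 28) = s + 7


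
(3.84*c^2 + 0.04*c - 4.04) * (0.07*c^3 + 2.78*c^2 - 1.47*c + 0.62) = 0.2688*c^5 + 10.678*c^4 - 5.8164*c^3 - 8.9092*c^2 + 5.9636*c - 2.5048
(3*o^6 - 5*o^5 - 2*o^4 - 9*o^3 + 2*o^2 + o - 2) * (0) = 0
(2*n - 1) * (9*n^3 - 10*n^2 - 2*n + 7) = 18*n^4 - 29*n^3 + 6*n^2 + 16*n - 7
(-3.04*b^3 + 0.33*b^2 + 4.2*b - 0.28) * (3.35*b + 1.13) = -10.184*b^4 - 2.3297*b^3 + 14.4429*b^2 + 3.808*b - 0.3164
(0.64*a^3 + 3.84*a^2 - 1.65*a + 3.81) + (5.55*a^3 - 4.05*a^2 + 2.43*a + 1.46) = 6.19*a^3 - 0.21*a^2 + 0.78*a + 5.27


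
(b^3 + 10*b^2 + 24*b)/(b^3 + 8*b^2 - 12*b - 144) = b*(b + 4)/(b^2 + 2*b - 24)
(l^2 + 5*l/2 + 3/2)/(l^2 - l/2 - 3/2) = (2*l + 3)/(2*l - 3)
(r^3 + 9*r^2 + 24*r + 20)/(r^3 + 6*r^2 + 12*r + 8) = (r + 5)/(r + 2)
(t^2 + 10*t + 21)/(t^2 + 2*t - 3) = (t + 7)/(t - 1)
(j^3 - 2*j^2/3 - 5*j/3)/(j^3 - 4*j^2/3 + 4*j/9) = 3*(3*j^2 - 2*j - 5)/(9*j^2 - 12*j + 4)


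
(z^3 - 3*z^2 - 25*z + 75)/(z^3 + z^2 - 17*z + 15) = (z - 5)/(z - 1)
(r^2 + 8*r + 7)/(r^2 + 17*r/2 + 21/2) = 2*(r + 1)/(2*r + 3)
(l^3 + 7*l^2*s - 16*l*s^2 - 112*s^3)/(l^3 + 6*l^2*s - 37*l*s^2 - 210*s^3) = (-l^2 + 16*s^2)/(-l^2 + l*s + 30*s^2)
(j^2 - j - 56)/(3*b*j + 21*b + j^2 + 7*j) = (j - 8)/(3*b + j)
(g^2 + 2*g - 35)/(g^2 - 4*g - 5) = (g + 7)/(g + 1)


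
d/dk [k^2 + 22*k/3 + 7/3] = 2*k + 22/3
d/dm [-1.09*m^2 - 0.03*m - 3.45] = -2.18*m - 0.03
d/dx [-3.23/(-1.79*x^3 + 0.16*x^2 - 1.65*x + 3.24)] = (-17.3451*x^2 + 1.0336*x - 5.3295)/(1.79*x^3 - 0.16*x^2 + 1.65*x - 3.24)^2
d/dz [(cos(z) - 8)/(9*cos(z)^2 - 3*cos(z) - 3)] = (-sin(z)^2 - 16*cos(z) + 4)*sin(z)/(-3*cos(z)^2 + cos(z) + 1)^2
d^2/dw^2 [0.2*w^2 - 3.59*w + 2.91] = 0.400000000000000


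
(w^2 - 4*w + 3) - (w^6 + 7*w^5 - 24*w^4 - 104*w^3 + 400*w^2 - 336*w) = -w^6 - 7*w^5 + 24*w^4 + 104*w^3 - 399*w^2 + 332*w + 3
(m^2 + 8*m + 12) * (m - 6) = m^3 + 2*m^2 - 36*m - 72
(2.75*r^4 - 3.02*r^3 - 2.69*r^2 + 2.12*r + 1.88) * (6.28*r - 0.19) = 17.27*r^5 - 19.4881*r^4 - 16.3194*r^3 + 13.8247*r^2 + 11.4036*r - 0.3572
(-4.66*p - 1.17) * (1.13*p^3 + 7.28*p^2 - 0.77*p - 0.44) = -5.2658*p^4 - 35.2469*p^3 - 4.9294*p^2 + 2.9513*p + 0.5148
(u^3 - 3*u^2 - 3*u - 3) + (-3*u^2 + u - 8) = u^3 - 6*u^2 - 2*u - 11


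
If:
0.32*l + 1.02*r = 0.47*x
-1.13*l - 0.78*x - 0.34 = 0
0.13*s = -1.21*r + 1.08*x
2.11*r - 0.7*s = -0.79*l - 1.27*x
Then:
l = 0.23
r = -0.43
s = -2.42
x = -0.77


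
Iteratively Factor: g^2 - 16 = (g + 4)*(g - 4)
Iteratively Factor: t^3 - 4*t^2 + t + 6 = (t + 1)*(t^2 - 5*t + 6) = (t - 3)*(t + 1)*(t - 2)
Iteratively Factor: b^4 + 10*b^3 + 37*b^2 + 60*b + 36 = (b + 3)*(b^3 + 7*b^2 + 16*b + 12) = (b + 3)^2*(b^2 + 4*b + 4) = (b + 2)*(b + 3)^2*(b + 2)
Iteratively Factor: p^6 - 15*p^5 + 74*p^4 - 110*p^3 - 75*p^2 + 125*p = (p - 5)*(p^5 - 10*p^4 + 24*p^3 + 10*p^2 - 25*p) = p*(p - 5)*(p^4 - 10*p^3 + 24*p^2 + 10*p - 25) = p*(p - 5)*(p - 1)*(p^3 - 9*p^2 + 15*p + 25) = p*(p - 5)^2*(p - 1)*(p^2 - 4*p - 5) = p*(p - 5)^2*(p - 1)*(p + 1)*(p - 5)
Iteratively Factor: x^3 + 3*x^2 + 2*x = (x + 2)*(x^2 + x) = x*(x + 2)*(x + 1)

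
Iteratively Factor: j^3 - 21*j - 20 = (j + 4)*(j^2 - 4*j - 5) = (j - 5)*(j + 4)*(j + 1)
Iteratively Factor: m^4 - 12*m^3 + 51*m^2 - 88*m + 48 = (m - 1)*(m^3 - 11*m^2 + 40*m - 48) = (m - 4)*(m - 1)*(m^2 - 7*m + 12) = (m - 4)*(m - 3)*(m - 1)*(m - 4)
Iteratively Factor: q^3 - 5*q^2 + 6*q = (q - 3)*(q^2 - 2*q) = q*(q - 3)*(q - 2)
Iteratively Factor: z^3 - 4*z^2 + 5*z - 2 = (z - 1)*(z^2 - 3*z + 2) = (z - 1)^2*(z - 2)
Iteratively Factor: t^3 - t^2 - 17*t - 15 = (t + 1)*(t^2 - 2*t - 15) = (t - 5)*(t + 1)*(t + 3)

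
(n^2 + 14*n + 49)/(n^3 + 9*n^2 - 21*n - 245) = 1/(n - 5)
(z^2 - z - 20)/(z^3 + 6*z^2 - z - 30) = (z^2 - z - 20)/(z^3 + 6*z^2 - z - 30)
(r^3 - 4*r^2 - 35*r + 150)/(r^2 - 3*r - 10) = (r^2 + r - 30)/(r + 2)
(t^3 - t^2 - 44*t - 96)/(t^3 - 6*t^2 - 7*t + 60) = (t^2 - 4*t - 32)/(t^2 - 9*t + 20)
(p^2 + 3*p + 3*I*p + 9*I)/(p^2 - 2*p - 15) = (p + 3*I)/(p - 5)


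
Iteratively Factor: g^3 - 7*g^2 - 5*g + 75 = (g - 5)*(g^2 - 2*g - 15) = (g - 5)^2*(g + 3)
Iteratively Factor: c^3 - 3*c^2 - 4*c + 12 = (c + 2)*(c^2 - 5*c + 6) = (c - 2)*(c + 2)*(c - 3)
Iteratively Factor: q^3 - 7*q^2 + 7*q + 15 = (q + 1)*(q^2 - 8*q + 15) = (q - 5)*(q + 1)*(q - 3)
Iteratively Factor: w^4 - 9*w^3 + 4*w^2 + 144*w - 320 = (w - 4)*(w^3 - 5*w^2 - 16*w + 80) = (w - 5)*(w - 4)*(w^2 - 16) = (w - 5)*(w - 4)^2*(w + 4)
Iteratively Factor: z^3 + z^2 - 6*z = (z - 2)*(z^2 + 3*z) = z*(z - 2)*(z + 3)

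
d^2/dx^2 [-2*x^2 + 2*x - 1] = -4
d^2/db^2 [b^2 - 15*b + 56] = 2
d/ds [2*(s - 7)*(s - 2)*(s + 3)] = 6*s^2 - 24*s - 26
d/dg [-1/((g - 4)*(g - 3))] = (2*g - 7)/((g - 4)^2*(g - 3)^2)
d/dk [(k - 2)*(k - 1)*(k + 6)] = 3*k^2 + 6*k - 16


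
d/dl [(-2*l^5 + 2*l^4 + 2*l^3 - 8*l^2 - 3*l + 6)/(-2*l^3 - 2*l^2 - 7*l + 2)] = 2*(4*l^7 + 4*l^6 + 24*l^5 - 41*l^4 - 12*l^3 + 49*l^2 - 4*l + 18)/(4*l^6 + 8*l^5 + 32*l^4 + 20*l^3 + 41*l^2 - 28*l + 4)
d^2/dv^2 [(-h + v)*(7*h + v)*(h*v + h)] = 2*h*(6*h + 3*v + 1)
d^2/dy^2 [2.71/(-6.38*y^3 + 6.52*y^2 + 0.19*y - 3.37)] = ((103.7388*y - 35.3384)*(6.38*y^3 - 6.52*y^2 - 0.19*y + 3.37) - 2.71*(-38.28*y^2 + 26.08*y + 0.38)*(-19.14*y^2 + 13.04*y + 0.19))/(6.38*y^3 - 6.52*y^2 - 0.19*y + 3.37)^3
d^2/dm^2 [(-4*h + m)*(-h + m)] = 2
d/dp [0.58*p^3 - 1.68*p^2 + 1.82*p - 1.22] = 1.74*p^2 - 3.36*p + 1.82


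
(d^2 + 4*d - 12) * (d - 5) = d^3 - d^2 - 32*d + 60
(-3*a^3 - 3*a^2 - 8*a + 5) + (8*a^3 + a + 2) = 5*a^3 - 3*a^2 - 7*a + 7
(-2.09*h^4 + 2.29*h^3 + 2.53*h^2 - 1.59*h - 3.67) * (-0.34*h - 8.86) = 0.7106*h^5 + 17.7388*h^4 - 21.1496*h^3 - 21.8752*h^2 + 15.3352*h + 32.5162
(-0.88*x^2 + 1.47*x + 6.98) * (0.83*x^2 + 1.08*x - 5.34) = -0.7304*x^4 + 0.2697*x^3 + 12.0802*x^2 - 0.311399999999998*x - 37.2732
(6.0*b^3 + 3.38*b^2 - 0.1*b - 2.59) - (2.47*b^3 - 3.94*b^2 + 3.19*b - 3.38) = 3.53*b^3 + 7.32*b^2 - 3.29*b + 0.79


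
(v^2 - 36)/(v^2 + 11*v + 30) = (v - 6)/(v + 5)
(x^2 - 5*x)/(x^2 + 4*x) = (x - 5)/(x + 4)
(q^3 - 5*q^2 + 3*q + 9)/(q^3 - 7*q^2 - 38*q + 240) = (q^3 - 5*q^2 + 3*q + 9)/(q^3 - 7*q^2 - 38*q + 240)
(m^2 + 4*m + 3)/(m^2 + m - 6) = (m + 1)/(m - 2)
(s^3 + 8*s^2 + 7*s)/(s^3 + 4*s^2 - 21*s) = (s + 1)/(s - 3)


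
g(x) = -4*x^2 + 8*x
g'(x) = 8 - 8*x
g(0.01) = 0.08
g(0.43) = 2.70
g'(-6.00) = 56.00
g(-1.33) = -17.72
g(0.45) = 2.79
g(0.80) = 3.84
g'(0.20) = 6.40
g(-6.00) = -192.00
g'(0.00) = 8.00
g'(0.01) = 7.92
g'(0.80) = 1.60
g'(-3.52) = 36.16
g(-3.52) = -77.72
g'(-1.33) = 18.64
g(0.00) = 0.00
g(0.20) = 1.44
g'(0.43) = 4.56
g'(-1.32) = 18.56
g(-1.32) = -17.53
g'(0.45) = 4.40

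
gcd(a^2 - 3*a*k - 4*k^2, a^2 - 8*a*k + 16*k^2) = a - 4*k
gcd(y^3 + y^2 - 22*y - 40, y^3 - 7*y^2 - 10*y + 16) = y + 2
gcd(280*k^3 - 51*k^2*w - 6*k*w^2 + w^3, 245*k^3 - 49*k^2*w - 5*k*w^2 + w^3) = -35*k^2 + 2*k*w + w^2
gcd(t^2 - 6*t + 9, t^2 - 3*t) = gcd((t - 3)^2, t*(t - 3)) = t - 3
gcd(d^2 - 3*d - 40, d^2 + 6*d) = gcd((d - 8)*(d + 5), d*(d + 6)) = 1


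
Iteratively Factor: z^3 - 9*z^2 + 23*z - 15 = (z - 3)*(z^2 - 6*z + 5) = (z - 3)*(z - 1)*(z - 5)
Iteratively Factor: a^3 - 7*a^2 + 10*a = (a - 5)*(a^2 - 2*a) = (a - 5)*(a - 2)*(a)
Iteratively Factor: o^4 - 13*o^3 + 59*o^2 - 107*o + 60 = (o - 4)*(o^3 - 9*o^2 + 23*o - 15) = (o - 4)*(o - 3)*(o^2 - 6*o + 5) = (o - 4)*(o - 3)*(o - 1)*(o - 5)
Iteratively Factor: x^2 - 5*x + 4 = (x - 1)*(x - 4)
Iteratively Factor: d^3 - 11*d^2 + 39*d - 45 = (d - 5)*(d^2 - 6*d + 9) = (d - 5)*(d - 3)*(d - 3)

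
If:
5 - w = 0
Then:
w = 5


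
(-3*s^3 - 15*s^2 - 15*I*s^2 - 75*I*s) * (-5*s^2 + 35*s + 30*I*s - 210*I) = 15*s^5 - 30*s^4 - 15*I*s^4 - 75*s^3 + 30*I*s^3 - 900*s^2 + 525*I*s^2 - 15750*s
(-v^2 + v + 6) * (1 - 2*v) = 2*v^3 - 3*v^2 - 11*v + 6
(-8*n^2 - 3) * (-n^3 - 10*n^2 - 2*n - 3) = 8*n^5 + 80*n^4 + 19*n^3 + 54*n^2 + 6*n + 9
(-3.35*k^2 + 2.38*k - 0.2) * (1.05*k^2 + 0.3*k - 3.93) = -3.5175*k^4 + 1.494*k^3 + 13.6695*k^2 - 9.4134*k + 0.786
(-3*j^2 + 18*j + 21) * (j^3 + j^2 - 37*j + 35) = -3*j^5 + 15*j^4 + 150*j^3 - 750*j^2 - 147*j + 735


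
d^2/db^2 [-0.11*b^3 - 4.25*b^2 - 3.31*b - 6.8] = -0.66*b - 8.5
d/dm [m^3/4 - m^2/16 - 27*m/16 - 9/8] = 3*m^2/4 - m/8 - 27/16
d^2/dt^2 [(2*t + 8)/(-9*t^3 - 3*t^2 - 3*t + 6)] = 4*(-(t + 4)*(9*t^2 + 2*t + 1)^2 + (9*t^2 + 2*t + (t + 4)*(9*t + 1) + 1)*(3*t^3 + t^2 + t - 2))/(3*(3*t^3 + t^2 + t - 2)^3)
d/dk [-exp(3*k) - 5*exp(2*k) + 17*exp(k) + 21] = (-3*exp(2*k) - 10*exp(k) + 17)*exp(k)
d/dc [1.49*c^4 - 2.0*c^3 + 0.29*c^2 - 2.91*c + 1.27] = 5.96*c^3 - 6.0*c^2 + 0.58*c - 2.91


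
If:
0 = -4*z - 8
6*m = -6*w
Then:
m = -w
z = -2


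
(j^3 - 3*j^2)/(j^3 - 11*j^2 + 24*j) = j/(j - 8)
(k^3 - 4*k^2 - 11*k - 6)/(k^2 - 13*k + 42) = (k^2 + 2*k + 1)/(k - 7)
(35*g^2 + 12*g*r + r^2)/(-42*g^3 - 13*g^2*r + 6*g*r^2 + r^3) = (5*g + r)/(-6*g^2 - g*r + r^2)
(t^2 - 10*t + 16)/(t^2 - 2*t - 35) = (-t^2 + 10*t - 16)/(-t^2 + 2*t + 35)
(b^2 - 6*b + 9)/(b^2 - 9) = (b - 3)/(b + 3)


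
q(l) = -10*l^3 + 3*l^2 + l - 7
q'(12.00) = -4247.00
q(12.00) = -16843.00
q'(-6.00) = -1115.00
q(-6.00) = 2255.00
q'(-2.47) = -196.85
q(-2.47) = 159.52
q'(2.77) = -212.57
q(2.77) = -193.75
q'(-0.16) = -0.73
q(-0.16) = -7.04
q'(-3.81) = -457.34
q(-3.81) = 585.80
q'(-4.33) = -587.45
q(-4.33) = 856.74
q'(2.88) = -230.55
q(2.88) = -218.12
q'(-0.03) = 0.79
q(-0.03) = -7.03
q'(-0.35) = -4.78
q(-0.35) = -6.55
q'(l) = -30*l^2 + 6*l + 1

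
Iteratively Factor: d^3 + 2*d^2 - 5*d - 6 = (d - 2)*(d^2 + 4*d + 3) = (d - 2)*(d + 3)*(d + 1)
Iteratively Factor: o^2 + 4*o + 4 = (o + 2)*(o + 2)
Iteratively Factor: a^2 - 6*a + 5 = (a - 5)*(a - 1)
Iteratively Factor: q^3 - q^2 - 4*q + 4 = (q + 2)*(q^2 - 3*q + 2) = (q - 2)*(q + 2)*(q - 1)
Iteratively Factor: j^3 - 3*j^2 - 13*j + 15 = (j + 3)*(j^2 - 6*j + 5) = (j - 5)*(j + 3)*(j - 1)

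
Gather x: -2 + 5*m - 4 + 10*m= 15*m - 6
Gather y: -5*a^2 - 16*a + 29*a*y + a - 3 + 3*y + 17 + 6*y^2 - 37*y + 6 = -5*a^2 - 15*a + 6*y^2 + y*(29*a - 34) + 20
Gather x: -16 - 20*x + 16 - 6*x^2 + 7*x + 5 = -6*x^2 - 13*x + 5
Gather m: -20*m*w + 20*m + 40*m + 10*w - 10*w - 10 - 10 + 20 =m*(60 - 20*w)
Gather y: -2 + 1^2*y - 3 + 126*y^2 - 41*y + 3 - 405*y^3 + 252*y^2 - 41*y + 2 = -405*y^3 + 378*y^2 - 81*y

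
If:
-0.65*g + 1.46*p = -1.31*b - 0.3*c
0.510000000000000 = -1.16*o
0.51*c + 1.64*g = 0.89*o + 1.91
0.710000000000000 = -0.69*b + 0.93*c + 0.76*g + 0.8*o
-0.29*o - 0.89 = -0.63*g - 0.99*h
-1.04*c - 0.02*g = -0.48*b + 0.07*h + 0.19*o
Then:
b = -0.87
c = -0.35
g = 1.03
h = 0.11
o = -0.44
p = 1.31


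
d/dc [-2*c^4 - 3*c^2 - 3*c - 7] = -8*c^3 - 6*c - 3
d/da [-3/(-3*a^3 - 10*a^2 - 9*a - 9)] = 3*(-9*a^2 - 20*a - 9)/(3*a^3 + 10*a^2 + 9*a + 9)^2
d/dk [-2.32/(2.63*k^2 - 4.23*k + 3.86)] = (12.2032*k - 9.8136)/(2.63*k^2 - 4.23*k + 3.86)^2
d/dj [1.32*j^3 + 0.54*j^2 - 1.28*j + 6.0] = 3.96*j^2 + 1.08*j - 1.28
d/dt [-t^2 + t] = 1 - 2*t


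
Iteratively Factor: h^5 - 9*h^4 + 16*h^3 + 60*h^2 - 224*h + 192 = (h - 4)*(h^4 - 5*h^3 - 4*h^2 + 44*h - 48) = (h - 4)*(h - 2)*(h^3 - 3*h^2 - 10*h + 24) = (h - 4)^2*(h - 2)*(h^2 + h - 6) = (h - 4)^2*(h - 2)*(h + 3)*(h - 2)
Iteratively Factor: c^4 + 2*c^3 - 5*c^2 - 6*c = (c + 1)*(c^3 + c^2 - 6*c) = (c - 2)*(c + 1)*(c^2 + 3*c) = c*(c - 2)*(c + 1)*(c + 3)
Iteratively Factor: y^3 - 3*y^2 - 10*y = (y - 5)*(y^2 + 2*y) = y*(y - 5)*(y + 2)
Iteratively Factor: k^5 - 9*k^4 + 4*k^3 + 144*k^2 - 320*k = (k - 5)*(k^4 - 4*k^3 - 16*k^2 + 64*k) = k*(k - 5)*(k^3 - 4*k^2 - 16*k + 64) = k*(k - 5)*(k + 4)*(k^2 - 8*k + 16) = k*(k - 5)*(k - 4)*(k + 4)*(k - 4)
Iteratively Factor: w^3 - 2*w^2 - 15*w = (w - 5)*(w^2 + 3*w) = w*(w - 5)*(w + 3)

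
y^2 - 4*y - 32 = (y - 8)*(y + 4)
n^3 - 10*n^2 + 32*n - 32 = (n - 4)^2*(n - 2)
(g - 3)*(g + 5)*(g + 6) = g^3 + 8*g^2 - 3*g - 90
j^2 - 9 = (j - 3)*(j + 3)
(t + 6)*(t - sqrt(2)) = t^2 - sqrt(2)*t + 6*t - 6*sqrt(2)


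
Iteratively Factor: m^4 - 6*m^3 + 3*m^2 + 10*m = (m - 5)*(m^3 - m^2 - 2*m) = (m - 5)*(m - 2)*(m^2 + m) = m*(m - 5)*(m - 2)*(m + 1)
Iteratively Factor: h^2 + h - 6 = (h + 3)*(h - 2)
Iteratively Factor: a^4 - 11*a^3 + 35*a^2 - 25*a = (a - 5)*(a^3 - 6*a^2 + 5*a) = a*(a - 5)*(a^2 - 6*a + 5) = a*(a - 5)^2*(a - 1)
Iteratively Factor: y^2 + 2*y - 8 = (y - 2)*(y + 4)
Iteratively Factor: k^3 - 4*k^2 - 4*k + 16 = (k - 2)*(k^2 - 2*k - 8) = (k - 2)*(k + 2)*(k - 4)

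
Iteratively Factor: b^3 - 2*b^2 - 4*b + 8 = (b + 2)*(b^2 - 4*b + 4) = (b - 2)*(b + 2)*(b - 2)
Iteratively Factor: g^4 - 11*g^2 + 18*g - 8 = (g + 4)*(g^3 - 4*g^2 + 5*g - 2) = (g - 1)*(g + 4)*(g^2 - 3*g + 2) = (g - 1)^2*(g + 4)*(g - 2)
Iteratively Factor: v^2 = (v)*(v)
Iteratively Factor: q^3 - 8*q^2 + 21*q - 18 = (q - 3)*(q^2 - 5*q + 6) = (q - 3)^2*(q - 2)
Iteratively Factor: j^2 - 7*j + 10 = (j - 5)*(j - 2)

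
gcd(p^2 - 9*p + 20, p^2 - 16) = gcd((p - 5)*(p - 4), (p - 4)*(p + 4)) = p - 4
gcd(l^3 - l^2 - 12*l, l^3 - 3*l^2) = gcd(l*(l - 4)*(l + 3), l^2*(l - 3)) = l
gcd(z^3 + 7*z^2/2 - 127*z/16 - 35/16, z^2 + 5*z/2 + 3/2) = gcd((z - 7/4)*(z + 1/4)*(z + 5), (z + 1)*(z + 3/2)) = 1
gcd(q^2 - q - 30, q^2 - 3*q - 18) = q - 6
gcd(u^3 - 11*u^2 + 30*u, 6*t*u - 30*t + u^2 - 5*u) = u - 5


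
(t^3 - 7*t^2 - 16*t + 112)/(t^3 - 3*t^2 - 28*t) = (t - 4)/t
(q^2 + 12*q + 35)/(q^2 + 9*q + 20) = (q + 7)/(q + 4)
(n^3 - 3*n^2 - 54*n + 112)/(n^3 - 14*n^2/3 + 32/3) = 3*(n^2 - n - 56)/(3*n^2 - 8*n - 16)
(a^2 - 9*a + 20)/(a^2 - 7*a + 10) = (a - 4)/(a - 2)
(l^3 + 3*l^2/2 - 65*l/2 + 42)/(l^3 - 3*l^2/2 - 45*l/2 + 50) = (2*l^2 + 11*l - 21)/(2*l^2 + 5*l - 25)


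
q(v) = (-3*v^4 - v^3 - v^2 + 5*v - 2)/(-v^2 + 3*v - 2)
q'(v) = (2*v - 3)*(-3*v^4 - v^3 - v^2 + 5*v - 2)/(-v^2 + 3*v - 2)^2 + (-12*v^3 - 3*v^2 - 2*v + 5)/(-v^2 + 3*v - 2) = 2*(3*v^5 - 13*v^4 + 9*v^3 + 4*v^2 - 2)/(v^4 - 6*v^3 + 13*v^2 - 12*v + 4)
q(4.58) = 153.33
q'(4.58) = 29.82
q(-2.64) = 8.85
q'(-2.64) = -8.10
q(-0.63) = 1.35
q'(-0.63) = -0.55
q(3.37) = 129.88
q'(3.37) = 2.87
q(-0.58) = 1.32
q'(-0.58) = -0.49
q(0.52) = 0.04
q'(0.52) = -1.94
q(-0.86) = 1.51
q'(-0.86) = -0.94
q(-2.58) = 8.37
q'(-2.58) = -7.80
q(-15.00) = 547.07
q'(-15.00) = -80.17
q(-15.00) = 547.07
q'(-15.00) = -80.17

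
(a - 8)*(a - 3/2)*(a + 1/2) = a^3 - 9*a^2 + 29*a/4 + 6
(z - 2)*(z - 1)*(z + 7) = z^3 + 4*z^2 - 19*z + 14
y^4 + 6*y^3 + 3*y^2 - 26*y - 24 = (y - 2)*(y + 1)*(y + 3)*(y + 4)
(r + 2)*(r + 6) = r^2 + 8*r + 12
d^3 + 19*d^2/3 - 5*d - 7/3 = (d - 1)*(d + 1/3)*(d + 7)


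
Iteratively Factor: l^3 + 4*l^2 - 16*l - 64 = (l + 4)*(l^2 - 16) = (l + 4)^2*(l - 4)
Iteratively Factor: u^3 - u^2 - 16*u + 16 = (u + 4)*(u^2 - 5*u + 4) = (u - 4)*(u + 4)*(u - 1)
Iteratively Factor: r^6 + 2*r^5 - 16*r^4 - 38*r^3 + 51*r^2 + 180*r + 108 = (r + 2)*(r^5 - 16*r^3 - 6*r^2 + 63*r + 54) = (r + 2)*(r + 3)*(r^4 - 3*r^3 - 7*r^2 + 15*r + 18) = (r - 3)*(r + 2)*(r + 3)*(r^3 - 7*r - 6) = (r - 3)^2*(r + 2)*(r + 3)*(r^2 + 3*r + 2) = (r - 3)^2*(r + 1)*(r + 2)*(r + 3)*(r + 2)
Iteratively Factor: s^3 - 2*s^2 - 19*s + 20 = (s - 5)*(s^2 + 3*s - 4) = (s - 5)*(s + 4)*(s - 1)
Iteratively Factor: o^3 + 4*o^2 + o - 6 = (o + 2)*(o^2 + 2*o - 3) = (o + 2)*(o + 3)*(o - 1)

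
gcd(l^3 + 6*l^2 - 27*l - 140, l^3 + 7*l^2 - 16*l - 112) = l^2 + 11*l + 28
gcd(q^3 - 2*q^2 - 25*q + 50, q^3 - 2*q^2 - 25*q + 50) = q^3 - 2*q^2 - 25*q + 50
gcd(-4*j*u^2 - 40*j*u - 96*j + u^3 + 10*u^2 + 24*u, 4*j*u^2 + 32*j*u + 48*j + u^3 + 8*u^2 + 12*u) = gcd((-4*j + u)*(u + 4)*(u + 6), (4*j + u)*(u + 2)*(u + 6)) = u + 6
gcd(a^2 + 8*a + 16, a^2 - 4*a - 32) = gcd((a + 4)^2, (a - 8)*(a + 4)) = a + 4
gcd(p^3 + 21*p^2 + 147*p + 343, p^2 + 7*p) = p + 7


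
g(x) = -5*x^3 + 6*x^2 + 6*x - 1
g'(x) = -15*x^2 + 12*x + 6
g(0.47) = 2.63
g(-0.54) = -1.70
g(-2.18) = 66.24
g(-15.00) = 18134.00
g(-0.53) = -1.75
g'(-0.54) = -4.85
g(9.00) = -3106.00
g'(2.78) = -76.57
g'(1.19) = -0.96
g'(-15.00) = -3549.00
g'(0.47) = 8.33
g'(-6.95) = -801.94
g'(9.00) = -1101.00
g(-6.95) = 1925.63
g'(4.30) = -219.75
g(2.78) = -45.37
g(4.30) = -261.80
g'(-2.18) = -91.45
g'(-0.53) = -4.57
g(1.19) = 6.21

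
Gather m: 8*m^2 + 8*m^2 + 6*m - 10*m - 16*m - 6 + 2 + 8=16*m^2 - 20*m + 4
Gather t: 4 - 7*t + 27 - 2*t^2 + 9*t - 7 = -2*t^2 + 2*t + 24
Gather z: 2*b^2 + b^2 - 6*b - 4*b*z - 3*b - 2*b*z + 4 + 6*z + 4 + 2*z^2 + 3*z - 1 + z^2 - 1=3*b^2 - 9*b + 3*z^2 + z*(9 - 6*b) + 6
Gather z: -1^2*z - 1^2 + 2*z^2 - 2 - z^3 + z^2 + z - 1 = -z^3 + 3*z^2 - 4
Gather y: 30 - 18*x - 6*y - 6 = -18*x - 6*y + 24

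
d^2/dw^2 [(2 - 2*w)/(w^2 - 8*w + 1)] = 4*(-4*(w - 4)^2*(w - 1) + 3*(w - 3)*(w^2 - 8*w + 1))/(w^2 - 8*w + 1)^3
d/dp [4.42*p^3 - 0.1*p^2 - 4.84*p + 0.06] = 13.26*p^2 - 0.2*p - 4.84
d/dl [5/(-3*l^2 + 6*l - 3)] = 10*(l - 1)/(3*(l^2 - 2*l + 1)^2)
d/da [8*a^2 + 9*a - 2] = 16*a + 9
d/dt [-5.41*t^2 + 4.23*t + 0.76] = 4.23 - 10.82*t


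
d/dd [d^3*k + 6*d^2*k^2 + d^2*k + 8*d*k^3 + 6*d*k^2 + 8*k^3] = k*(3*d^2 + 12*d*k + 2*d + 8*k^2 + 6*k)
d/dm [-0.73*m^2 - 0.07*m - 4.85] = -1.46*m - 0.07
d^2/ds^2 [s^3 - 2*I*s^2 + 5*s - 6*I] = 6*s - 4*I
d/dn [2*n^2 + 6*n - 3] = 4*n + 6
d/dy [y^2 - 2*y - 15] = 2*y - 2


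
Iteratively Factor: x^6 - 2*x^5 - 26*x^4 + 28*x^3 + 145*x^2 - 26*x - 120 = (x + 2)*(x^5 - 4*x^4 - 18*x^3 + 64*x^2 + 17*x - 60) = (x - 3)*(x + 2)*(x^4 - x^3 - 21*x^2 + x + 20) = (x - 5)*(x - 3)*(x + 2)*(x^3 + 4*x^2 - x - 4) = (x - 5)*(x - 3)*(x + 2)*(x + 4)*(x^2 - 1) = (x - 5)*(x - 3)*(x + 1)*(x + 2)*(x + 4)*(x - 1)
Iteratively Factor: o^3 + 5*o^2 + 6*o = (o + 3)*(o^2 + 2*o) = o*(o + 3)*(o + 2)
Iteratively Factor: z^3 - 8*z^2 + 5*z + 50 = (z - 5)*(z^2 - 3*z - 10) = (z - 5)^2*(z + 2)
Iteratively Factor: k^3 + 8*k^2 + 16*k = (k)*(k^2 + 8*k + 16) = k*(k + 4)*(k + 4)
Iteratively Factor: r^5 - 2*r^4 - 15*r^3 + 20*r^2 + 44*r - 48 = (r + 2)*(r^4 - 4*r^3 - 7*r^2 + 34*r - 24) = (r - 4)*(r + 2)*(r^3 - 7*r + 6) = (r - 4)*(r - 2)*(r + 2)*(r^2 + 2*r - 3) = (r - 4)*(r - 2)*(r - 1)*(r + 2)*(r + 3)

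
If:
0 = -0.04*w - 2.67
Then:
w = -66.75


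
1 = 1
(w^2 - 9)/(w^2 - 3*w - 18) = (w - 3)/(w - 6)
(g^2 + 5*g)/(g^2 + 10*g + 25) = g/(g + 5)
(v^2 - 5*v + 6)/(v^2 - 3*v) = (v - 2)/v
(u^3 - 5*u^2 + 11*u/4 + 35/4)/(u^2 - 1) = (u^2 - 6*u + 35/4)/(u - 1)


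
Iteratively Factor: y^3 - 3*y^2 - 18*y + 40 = (y + 4)*(y^2 - 7*y + 10) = (y - 5)*(y + 4)*(y - 2)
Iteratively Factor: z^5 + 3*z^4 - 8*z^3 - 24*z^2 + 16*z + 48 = (z - 2)*(z^4 + 5*z^3 + 2*z^2 - 20*z - 24) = (z - 2)*(z + 2)*(z^3 + 3*z^2 - 4*z - 12) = (z - 2)*(z + 2)^2*(z^2 + z - 6) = (z - 2)^2*(z + 2)^2*(z + 3)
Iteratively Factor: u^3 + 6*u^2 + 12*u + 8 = (u + 2)*(u^2 + 4*u + 4) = (u + 2)^2*(u + 2)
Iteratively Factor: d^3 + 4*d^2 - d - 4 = (d + 1)*(d^2 + 3*d - 4) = (d + 1)*(d + 4)*(d - 1)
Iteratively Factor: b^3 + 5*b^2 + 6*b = (b + 3)*(b^2 + 2*b) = (b + 2)*(b + 3)*(b)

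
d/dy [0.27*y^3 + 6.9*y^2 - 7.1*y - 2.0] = 0.81*y^2 + 13.8*y - 7.1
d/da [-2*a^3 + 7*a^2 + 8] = 2*a*(7 - 3*a)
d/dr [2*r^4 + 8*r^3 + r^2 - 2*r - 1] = 8*r^3 + 24*r^2 + 2*r - 2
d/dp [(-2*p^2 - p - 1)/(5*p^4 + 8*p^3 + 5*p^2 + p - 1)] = (20*p^5 + 31*p^4 + 36*p^3 + 27*p^2 + 14*p + 2)/(25*p^8 + 80*p^7 + 114*p^6 + 90*p^5 + 31*p^4 - 6*p^3 - 9*p^2 - 2*p + 1)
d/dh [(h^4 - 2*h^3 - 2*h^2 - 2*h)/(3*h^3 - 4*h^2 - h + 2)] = (3*h^5 - 5*h^4 + 6*h^3 + 30*h^2 + 12*h + 4)/(9*h^5 - 15*h^4 - 5*h^3 + 15*h^2 - 4)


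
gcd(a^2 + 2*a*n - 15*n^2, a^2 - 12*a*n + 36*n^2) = 1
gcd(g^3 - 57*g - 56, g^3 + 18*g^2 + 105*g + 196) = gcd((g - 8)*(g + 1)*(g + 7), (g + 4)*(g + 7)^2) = g + 7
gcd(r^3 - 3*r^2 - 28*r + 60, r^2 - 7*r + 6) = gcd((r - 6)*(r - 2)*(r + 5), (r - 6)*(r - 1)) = r - 6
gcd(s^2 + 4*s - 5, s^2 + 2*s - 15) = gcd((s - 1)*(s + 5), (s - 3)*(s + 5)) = s + 5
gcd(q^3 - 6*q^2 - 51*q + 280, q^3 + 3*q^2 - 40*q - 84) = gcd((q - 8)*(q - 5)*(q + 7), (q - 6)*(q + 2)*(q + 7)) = q + 7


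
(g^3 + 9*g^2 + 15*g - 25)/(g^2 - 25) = (g^2 + 4*g - 5)/(g - 5)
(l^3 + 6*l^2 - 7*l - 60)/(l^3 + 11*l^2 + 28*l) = (l^2 + 2*l - 15)/(l*(l + 7))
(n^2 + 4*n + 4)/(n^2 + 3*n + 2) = (n + 2)/(n + 1)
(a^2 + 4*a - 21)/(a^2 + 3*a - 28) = (a - 3)/(a - 4)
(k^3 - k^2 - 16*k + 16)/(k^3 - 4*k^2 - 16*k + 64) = (k - 1)/(k - 4)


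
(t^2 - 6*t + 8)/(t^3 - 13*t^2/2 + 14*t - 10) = 2*(t - 4)/(2*t^2 - 9*t + 10)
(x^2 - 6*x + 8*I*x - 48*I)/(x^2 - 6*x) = (x + 8*I)/x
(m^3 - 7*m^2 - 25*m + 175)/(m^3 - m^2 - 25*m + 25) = (m - 7)/(m - 1)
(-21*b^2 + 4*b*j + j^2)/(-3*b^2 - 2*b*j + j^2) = (7*b + j)/(b + j)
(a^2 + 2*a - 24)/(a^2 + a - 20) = (a + 6)/(a + 5)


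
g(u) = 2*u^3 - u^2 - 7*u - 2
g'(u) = 6*u^2 - 2*u - 7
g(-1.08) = 1.87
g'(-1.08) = 2.16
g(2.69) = 10.86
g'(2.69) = 31.04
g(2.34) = 1.77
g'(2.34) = 21.17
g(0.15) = -3.07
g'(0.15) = -7.16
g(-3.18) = -54.17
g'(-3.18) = 60.03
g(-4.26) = -144.95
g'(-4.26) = 110.41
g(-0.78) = 1.90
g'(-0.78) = -1.79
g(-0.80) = 1.94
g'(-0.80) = -1.56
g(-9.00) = -1478.00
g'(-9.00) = 497.00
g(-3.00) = -44.00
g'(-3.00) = 53.00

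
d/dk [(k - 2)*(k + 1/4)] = 2*k - 7/4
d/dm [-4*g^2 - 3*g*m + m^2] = -3*g + 2*m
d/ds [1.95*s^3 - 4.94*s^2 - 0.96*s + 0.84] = 5.85*s^2 - 9.88*s - 0.96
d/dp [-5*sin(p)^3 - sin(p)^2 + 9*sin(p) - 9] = (-15*sin(p)^2 - 2*sin(p) + 9)*cos(p)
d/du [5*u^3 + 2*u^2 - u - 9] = 15*u^2 + 4*u - 1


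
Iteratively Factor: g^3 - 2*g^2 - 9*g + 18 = (g - 3)*(g^2 + g - 6) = (g - 3)*(g - 2)*(g + 3)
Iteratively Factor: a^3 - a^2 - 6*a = (a + 2)*(a^2 - 3*a) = a*(a + 2)*(a - 3)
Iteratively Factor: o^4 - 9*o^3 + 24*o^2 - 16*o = (o)*(o^3 - 9*o^2 + 24*o - 16) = o*(o - 1)*(o^2 - 8*o + 16) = o*(o - 4)*(o - 1)*(o - 4)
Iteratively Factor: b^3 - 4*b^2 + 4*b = (b - 2)*(b^2 - 2*b) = (b - 2)^2*(b)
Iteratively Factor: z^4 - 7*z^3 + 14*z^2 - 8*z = (z)*(z^3 - 7*z^2 + 14*z - 8) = z*(z - 4)*(z^2 - 3*z + 2) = z*(z - 4)*(z - 1)*(z - 2)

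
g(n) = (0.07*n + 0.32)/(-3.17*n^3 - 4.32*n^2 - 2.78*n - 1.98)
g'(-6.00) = 0.00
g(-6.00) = -0.00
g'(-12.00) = -0.00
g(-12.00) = -0.00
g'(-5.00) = 0.00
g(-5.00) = -0.00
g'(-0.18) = 0.14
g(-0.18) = -0.19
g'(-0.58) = 0.13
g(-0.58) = -0.23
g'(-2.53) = 0.01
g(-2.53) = 0.00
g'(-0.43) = 0.08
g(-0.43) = -0.22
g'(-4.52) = 0.00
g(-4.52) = 0.00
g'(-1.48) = 0.29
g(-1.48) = 0.07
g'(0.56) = 0.12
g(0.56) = -0.07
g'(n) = (0.07*n + 0.32)*(9.51*n^2 + 8.64*n + 2.78)/(-3.17*n^3 - 4.32*n^2 - 2.78*n - 1.98)^2 + 0.07/(-3.17*n^3 - 4.32*n^2 - 2.78*n - 1.98)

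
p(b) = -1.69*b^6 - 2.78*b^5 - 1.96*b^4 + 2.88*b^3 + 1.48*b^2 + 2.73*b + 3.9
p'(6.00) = -98224.95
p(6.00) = -102310.44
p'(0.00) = 2.73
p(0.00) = 3.90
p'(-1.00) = 12.49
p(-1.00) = -1.10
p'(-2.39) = 489.24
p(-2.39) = -195.63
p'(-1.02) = 13.17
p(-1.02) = -1.36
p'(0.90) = -8.43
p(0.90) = 5.83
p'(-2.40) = 500.01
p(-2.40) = -200.57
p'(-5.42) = 36921.42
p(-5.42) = -31957.72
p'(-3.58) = 4142.21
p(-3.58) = -2364.04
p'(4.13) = -16617.95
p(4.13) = -12053.93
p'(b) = -10.14*b^5 - 13.9*b^4 - 7.84*b^3 + 8.64*b^2 + 2.96*b + 2.73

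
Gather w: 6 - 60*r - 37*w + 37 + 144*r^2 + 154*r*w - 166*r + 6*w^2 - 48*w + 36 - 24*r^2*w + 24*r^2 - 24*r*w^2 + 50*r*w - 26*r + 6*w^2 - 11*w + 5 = 168*r^2 - 252*r + w^2*(12 - 24*r) + w*(-24*r^2 + 204*r - 96) + 84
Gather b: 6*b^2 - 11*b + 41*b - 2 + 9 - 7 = 6*b^2 + 30*b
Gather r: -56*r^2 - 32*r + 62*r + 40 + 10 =-56*r^2 + 30*r + 50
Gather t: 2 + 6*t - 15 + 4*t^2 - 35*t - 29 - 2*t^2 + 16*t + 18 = 2*t^2 - 13*t - 24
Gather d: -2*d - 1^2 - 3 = -2*d - 4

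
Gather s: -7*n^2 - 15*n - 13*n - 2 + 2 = -7*n^2 - 28*n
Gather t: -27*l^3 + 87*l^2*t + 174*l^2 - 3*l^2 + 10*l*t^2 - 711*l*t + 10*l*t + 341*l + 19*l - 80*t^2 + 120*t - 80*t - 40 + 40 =-27*l^3 + 171*l^2 + 360*l + t^2*(10*l - 80) + t*(87*l^2 - 701*l + 40)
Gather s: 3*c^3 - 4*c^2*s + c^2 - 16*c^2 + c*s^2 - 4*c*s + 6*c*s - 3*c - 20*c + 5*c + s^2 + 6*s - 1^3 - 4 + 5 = 3*c^3 - 15*c^2 - 18*c + s^2*(c + 1) + s*(-4*c^2 + 2*c + 6)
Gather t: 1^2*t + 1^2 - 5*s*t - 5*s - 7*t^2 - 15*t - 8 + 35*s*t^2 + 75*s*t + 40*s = 35*s + t^2*(35*s - 7) + t*(70*s - 14) - 7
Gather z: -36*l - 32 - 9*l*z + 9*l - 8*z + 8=-27*l + z*(-9*l - 8) - 24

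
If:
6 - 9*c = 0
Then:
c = 2/3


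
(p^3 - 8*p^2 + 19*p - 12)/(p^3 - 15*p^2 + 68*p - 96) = (p - 1)/(p - 8)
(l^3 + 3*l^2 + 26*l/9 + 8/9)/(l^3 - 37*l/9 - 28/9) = (3*l + 2)/(3*l - 7)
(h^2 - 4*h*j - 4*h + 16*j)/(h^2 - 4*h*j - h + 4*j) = (h - 4)/(h - 1)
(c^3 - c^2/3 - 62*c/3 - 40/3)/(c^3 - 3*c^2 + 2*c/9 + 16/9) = 3*(c^2 - c - 20)/(3*c^2 - 11*c + 8)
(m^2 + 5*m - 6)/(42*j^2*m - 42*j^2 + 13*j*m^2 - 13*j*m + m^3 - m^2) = (m + 6)/(42*j^2 + 13*j*m + m^2)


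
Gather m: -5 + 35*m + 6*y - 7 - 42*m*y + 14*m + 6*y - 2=m*(49 - 42*y) + 12*y - 14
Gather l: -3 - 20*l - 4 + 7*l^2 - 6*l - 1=7*l^2 - 26*l - 8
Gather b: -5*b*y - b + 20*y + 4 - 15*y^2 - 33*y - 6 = b*(-5*y - 1) - 15*y^2 - 13*y - 2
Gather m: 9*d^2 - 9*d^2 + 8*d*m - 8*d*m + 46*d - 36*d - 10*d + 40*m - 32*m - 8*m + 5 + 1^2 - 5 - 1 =0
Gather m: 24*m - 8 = 24*m - 8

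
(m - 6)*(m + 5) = m^2 - m - 30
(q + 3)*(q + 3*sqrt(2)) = q^2 + 3*q + 3*sqrt(2)*q + 9*sqrt(2)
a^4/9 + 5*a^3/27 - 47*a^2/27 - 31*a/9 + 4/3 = (a/3 + 1)^2*(a - 4)*(a - 1/3)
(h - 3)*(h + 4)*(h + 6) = h^3 + 7*h^2 - 6*h - 72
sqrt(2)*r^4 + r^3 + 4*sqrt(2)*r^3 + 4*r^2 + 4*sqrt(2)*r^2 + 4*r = r*(r + 2)^2*(sqrt(2)*r + 1)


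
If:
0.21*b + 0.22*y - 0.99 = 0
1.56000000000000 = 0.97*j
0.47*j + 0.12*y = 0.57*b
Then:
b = 1.89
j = 1.61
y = 2.69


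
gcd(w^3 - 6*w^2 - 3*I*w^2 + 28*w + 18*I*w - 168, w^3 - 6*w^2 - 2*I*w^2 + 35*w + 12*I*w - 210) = w^2 + w*(-6 - 7*I) + 42*I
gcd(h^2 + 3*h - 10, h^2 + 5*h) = h + 5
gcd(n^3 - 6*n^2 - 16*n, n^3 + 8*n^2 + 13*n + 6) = 1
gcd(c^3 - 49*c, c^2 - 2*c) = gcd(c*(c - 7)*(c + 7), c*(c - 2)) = c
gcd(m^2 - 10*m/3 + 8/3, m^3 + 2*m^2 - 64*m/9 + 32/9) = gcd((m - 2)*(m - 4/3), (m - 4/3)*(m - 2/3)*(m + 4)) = m - 4/3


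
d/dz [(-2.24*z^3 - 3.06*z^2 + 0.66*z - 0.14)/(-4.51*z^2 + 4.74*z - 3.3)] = (10.1024*z^4 - 21.2352*z^3 + 10.6482*z^2 + 18.9332*z - 1.5144)/(20.3401*z^4 - 42.7548*z^3 + 52.2336*z^2 - 31.284*z + 10.89)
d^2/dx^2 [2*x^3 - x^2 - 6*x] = 12*x - 2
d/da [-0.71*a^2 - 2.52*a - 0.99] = -1.42*a - 2.52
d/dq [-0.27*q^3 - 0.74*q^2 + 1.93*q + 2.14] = -0.81*q^2 - 1.48*q + 1.93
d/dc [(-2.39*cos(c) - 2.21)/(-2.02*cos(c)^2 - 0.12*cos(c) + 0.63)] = (4.8278*cos(c)^2 + 8.9284*cos(c) + 1.7709)*sin(c)/(4.0804*cos(c)^4 + 0.4848*cos(c)^3 - 2.5308*cos(c)^2 - 0.1512*cos(c) + 0.3969)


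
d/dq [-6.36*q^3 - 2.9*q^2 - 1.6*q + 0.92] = -19.08*q^2 - 5.8*q - 1.6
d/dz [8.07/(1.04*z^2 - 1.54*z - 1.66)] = (12.4278 - 16.7856*z)/(-1.04*z^2 + 1.54*z + 1.66)^2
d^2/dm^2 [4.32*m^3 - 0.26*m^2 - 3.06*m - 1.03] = 25.92*m - 0.52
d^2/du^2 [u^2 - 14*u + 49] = 2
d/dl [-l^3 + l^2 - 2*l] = -3*l^2 + 2*l - 2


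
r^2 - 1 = (r - 1)*(r + 1)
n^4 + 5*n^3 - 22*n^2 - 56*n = n*(n - 4)*(n + 2)*(n + 7)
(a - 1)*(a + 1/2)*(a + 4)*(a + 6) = a^4 + 19*a^3/2 + 37*a^2/2 - 17*a - 12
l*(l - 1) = l^2 - l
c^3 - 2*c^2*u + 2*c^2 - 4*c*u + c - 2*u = (c + 1)^2*(c - 2*u)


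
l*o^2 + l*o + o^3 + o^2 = o*(l + o)*(o + 1)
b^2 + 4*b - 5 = (b - 1)*(b + 5)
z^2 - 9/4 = (z - 3/2)*(z + 3/2)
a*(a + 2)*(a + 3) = a^3 + 5*a^2 + 6*a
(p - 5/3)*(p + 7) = p^2 + 16*p/3 - 35/3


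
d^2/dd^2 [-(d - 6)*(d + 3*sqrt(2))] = -2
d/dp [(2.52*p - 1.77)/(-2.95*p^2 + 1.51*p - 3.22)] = (7.434*p^2 - 10.443*p - 5.4417)/(8.7025*p^4 - 8.909*p^3 + 21.2781*p^2 - 9.7244*p + 10.3684)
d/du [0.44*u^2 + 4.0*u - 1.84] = 0.88*u + 4.0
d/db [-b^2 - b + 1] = -2*b - 1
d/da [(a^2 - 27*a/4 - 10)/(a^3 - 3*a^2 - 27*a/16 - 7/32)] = 8*(-32*a^3 + 440*a^2 + 148*a - 1971)/(256*a^5 - 1600*a^4 + 1840*a^3 + 2020*a^2 + 560*a + 49)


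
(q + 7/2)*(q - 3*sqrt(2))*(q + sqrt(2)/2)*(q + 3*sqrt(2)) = q^4 + sqrt(2)*q^3/2 + 7*q^3/2 - 18*q^2 + 7*sqrt(2)*q^2/4 - 63*q - 9*sqrt(2)*q - 63*sqrt(2)/2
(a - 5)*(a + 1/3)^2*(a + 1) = a^4 - 10*a^3/3 - 68*a^2/9 - 34*a/9 - 5/9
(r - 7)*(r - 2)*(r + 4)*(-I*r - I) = -I*r^4 + 4*I*r^3 + 27*I*r^2 - 34*I*r - 56*I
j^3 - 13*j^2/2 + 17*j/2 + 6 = (j - 4)*(j - 3)*(j + 1/2)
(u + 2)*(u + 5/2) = u^2 + 9*u/2 + 5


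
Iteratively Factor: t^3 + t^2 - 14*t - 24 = (t + 2)*(t^2 - t - 12) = (t - 4)*(t + 2)*(t + 3)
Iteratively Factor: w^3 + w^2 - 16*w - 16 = (w - 4)*(w^2 + 5*w + 4) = (w - 4)*(w + 4)*(w + 1)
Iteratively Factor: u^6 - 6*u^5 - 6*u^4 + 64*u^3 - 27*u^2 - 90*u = (u)*(u^5 - 6*u^4 - 6*u^3 + 64*u^2 - 27*u - 90) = u*(u + 3)*(u^4 - 9*u^3 + 21*u^2 + u - 30) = u*(u - 5)*(u + 3)*(u^3 - 4*u^2 + u + 6) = u*(u - 5)*(u + 1)*(u + 3)*(u^2 - 5*u + 6) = u*(u - 5)*(u - 3)*(u + 1)*(u + 3)*(u - 2)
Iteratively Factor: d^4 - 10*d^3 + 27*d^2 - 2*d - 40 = (d - 4)*(d^3 - 6*d^2 + 3*d + 10) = (d - 5)*(d - 4)*(d^2 - d - 2) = (d - 5)*(d - 4)*(d - 2)*(d + 1)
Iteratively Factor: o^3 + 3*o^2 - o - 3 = (o + 3)*(o^2 - 1) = (o + 1)*(o + 3)*(o - 1)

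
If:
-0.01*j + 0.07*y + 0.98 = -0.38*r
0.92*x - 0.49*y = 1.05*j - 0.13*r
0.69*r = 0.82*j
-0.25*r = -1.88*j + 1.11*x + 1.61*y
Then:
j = -2.14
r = -2.55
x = -2.35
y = -0.49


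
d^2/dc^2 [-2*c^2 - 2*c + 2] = -4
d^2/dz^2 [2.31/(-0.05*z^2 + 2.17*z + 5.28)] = (-0.01155*z^2 + 0.50127*z + 2.31*(0.1*z - 2.17)*(0.2*z - 4.34) + 1.21968)/(-0.05*z^2 + 2.17*z + 5.28)^3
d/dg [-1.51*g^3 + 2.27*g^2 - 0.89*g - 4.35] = -4.53*g^2 + 4.54*g - 0.89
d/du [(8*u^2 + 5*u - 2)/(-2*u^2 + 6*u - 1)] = (58*u^2 - 24*u + 7)/(4*u^4 - 24*u^3 + 40*u^2 - 12*u + 1)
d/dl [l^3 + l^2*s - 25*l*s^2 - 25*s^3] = 3*l^2 + 2*l*s - 25*s^2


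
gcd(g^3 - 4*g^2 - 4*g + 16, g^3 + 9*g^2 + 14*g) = g + 2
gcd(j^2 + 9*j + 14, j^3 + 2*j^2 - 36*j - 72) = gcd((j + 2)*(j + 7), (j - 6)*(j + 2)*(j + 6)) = j + 2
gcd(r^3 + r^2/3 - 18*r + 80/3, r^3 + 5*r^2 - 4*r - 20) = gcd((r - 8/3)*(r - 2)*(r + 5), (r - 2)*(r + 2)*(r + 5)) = r^2 + 3*r - 10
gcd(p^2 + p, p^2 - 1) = p + 1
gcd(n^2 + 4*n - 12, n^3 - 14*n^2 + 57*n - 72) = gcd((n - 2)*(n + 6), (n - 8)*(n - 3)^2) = 1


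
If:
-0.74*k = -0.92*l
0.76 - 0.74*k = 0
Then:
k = 1.03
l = 0.83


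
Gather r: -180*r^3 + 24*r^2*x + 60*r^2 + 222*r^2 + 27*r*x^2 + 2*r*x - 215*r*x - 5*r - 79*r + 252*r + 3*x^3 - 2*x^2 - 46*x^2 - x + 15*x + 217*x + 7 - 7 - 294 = -180*r^3 + r^2*(24*x + 282) + r*(27*x^2 - 213*x + 168) + 3*x^3 - 48*x^2 + 231*x - 294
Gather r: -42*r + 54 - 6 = 48 - 42*r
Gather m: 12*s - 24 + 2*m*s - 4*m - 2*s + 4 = m*(2*s - 4) + 10*s - 20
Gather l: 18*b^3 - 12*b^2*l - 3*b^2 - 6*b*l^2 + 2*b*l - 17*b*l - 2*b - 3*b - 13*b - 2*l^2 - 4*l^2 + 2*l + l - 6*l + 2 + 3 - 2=18*b^3 - 3*b^2 - 18*b + l^2*(-6*b - 6) + l*(-12*b^2 - 15*b - 3) + 3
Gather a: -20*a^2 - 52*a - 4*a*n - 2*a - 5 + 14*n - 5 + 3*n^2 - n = -20*a^2 + a*(-4*n - 54) + 3*n^2 + 13*n - 10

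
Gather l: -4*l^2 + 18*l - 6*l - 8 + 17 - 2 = -4*l^2 + 12*l + 7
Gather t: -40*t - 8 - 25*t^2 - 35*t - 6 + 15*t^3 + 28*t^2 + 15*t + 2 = 15*t^3 + 3*t^2 - 60*t - 12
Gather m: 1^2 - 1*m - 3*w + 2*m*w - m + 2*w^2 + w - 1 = m*(2*w - 2) + 2*w^2 - 2*w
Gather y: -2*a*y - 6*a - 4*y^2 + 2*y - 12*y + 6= -6*a - 4*y^2 + y*(-2*a - 10) + 6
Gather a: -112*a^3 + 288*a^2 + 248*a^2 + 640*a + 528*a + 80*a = -112*a^3 + 536*a^2 + 1248*a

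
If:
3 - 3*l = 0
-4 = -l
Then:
No Solution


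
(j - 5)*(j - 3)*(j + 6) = j^3 - 2*j^2 - 33*j + 90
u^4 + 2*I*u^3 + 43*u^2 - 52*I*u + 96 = (u - 4*I)*(u - 3*I)*(u + I)*(u + 8*I)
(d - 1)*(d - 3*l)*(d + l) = d^3 - 2*d^2*l - d^2 - 3*d*l^2 + 2*d*l + 3*l^2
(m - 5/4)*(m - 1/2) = m^2 - 7*m/4 + 5/8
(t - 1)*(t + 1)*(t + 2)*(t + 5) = t^4 + 7*t^3 + 9*t^2 - 7*t - 10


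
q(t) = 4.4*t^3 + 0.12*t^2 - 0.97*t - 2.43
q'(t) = 13.2*t^2 + 0.24*t - 0.97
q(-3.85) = -248.01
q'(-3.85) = 193.76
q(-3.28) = -153.22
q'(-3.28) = 140.25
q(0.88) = -0.19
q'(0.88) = 9.46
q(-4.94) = -525.15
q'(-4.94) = 319.97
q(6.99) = 1499.39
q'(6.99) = 645.66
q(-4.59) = -420.94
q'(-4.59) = 276.03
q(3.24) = 145.34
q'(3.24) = 138.38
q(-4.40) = -370.65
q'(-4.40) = 253.53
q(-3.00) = -117.24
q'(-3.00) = 117.11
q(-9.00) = -3191.58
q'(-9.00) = 1066.07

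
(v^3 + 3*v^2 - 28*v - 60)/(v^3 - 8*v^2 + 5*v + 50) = (v + 6)/(v - 5)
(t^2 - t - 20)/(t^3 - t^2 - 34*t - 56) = (t - 5)/(t^2 - 5*t - 14)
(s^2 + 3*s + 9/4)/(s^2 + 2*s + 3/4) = (2*s + 3)/(2*s + 1)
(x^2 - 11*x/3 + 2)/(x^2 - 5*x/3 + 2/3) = (x - 3)/(x - 1)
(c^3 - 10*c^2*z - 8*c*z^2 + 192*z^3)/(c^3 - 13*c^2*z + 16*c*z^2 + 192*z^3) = (-c^2 + 2*c*z + 24*z^2)/(-c^2 + 5*c*z + 24*z^2)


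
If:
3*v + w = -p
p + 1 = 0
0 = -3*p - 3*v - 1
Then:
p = -1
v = 2/3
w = -1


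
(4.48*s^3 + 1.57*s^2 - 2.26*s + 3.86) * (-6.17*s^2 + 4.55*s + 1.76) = -27.6416*s^5 + 10.6971*s^4 + 28.9725*s^3 - 31.336*s^2 + 13.5854*s + 6.7936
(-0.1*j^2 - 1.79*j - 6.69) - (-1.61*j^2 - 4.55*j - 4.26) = 1.51*j^2 + 2.76*j - 2.43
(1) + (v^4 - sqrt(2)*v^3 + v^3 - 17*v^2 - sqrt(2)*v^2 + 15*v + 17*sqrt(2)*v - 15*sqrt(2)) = v^4 - sqrt(2)*v^3 + v^3 - 17*v^2 - sqrt(2)*v^2 + 15*v + 17*sqrt(2)*v - 15*sqrt(2) + 1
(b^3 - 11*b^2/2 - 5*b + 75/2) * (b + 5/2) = b^4 - 3*b^3 - 75*b^2/4 + 25*b + 375/4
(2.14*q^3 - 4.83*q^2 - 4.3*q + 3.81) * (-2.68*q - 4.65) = -5.7352*q^4 + 2.9934*q^3 + 33.9835*q^2 + 9.7842*q - 17.7165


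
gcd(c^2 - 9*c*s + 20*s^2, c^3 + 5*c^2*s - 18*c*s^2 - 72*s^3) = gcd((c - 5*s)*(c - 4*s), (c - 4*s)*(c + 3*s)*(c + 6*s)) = -c + 4*s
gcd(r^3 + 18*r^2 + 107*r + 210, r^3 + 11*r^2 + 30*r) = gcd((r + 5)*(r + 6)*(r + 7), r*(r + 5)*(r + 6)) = r^2 + 11*r + 30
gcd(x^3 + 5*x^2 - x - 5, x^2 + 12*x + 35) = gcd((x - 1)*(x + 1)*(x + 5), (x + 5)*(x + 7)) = x + 5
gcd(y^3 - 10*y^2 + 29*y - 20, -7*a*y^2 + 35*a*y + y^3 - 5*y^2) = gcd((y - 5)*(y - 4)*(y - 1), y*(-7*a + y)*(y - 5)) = y - 5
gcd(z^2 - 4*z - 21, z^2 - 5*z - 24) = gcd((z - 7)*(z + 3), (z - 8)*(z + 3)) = z + 3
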